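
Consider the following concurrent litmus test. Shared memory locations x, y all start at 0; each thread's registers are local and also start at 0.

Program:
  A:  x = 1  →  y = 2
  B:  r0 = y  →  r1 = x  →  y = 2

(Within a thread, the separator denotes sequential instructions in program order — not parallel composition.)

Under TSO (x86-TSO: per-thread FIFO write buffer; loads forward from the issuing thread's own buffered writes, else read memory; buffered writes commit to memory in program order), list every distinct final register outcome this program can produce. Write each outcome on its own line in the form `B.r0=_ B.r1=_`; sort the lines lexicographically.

B.r0=0 B.r1=0
B.r0=0 B.r1=1
B.r0=2 B.r1=1

outcome vector order: (B.r0,B.r1)
|TSO outcomes| = 3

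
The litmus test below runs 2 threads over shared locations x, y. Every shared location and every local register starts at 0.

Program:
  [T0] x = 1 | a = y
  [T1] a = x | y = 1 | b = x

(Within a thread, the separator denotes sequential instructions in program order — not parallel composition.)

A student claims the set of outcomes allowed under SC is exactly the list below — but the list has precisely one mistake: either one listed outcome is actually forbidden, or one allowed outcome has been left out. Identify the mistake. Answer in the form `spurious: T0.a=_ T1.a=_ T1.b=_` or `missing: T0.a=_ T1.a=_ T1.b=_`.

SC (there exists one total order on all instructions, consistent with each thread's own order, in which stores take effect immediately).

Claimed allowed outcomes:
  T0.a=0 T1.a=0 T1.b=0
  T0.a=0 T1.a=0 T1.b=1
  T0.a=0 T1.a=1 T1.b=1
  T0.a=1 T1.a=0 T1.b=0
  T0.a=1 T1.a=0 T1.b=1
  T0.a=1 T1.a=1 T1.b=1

outcome vector order: (T0.a,T1.a,T1.b)
SC (5): 0/0/1; 0/1/1; 1/0/0; 1/0/1; 1/1/1
claimed∖SC = {0/0/0}

spurious: T0.a=0 T1.a=0 T1.b=0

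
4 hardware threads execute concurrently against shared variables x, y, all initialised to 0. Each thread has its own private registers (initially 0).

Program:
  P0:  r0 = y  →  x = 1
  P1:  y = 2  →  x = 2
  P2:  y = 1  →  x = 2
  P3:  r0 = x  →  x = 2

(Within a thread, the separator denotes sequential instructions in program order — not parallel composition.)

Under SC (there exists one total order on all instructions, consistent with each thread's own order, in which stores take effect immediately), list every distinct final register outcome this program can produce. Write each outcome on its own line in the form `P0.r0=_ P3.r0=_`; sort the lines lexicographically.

P0.r0=0 P3.r0=0
P0.r0=0 P3.r0=1
P0.r0=0 P3.r0=2
P0.r0=1 P3.r0=0
P0.r0=1 P3.r0=1
P0.r0=1 P3.r0=2
P0.r0=2 P3.r0=0
P0.r0=2 P3.r0=1
P0.r0=2 P3.r0=2

outcome vector order: (P0.r0,P3.r0)
|SC outcomes| = 9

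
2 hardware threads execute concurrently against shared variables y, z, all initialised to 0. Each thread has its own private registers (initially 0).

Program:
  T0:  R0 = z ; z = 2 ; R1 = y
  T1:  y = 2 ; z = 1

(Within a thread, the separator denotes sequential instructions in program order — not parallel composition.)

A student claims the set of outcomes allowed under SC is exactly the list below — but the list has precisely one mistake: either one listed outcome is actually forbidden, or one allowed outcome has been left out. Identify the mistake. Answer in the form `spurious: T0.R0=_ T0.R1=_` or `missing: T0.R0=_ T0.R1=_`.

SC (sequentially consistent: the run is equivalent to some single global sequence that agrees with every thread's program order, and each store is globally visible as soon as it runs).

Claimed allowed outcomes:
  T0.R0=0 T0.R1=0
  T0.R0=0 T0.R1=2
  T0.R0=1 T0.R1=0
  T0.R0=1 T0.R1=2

outcome vector order: (T0.R0,T0.R1)
[SC] allowed = {<0 0>, <0 2>, <1 2>}
claimed∖SC = {<1 0>}

spurious: T0.R0=1 T0.R1=0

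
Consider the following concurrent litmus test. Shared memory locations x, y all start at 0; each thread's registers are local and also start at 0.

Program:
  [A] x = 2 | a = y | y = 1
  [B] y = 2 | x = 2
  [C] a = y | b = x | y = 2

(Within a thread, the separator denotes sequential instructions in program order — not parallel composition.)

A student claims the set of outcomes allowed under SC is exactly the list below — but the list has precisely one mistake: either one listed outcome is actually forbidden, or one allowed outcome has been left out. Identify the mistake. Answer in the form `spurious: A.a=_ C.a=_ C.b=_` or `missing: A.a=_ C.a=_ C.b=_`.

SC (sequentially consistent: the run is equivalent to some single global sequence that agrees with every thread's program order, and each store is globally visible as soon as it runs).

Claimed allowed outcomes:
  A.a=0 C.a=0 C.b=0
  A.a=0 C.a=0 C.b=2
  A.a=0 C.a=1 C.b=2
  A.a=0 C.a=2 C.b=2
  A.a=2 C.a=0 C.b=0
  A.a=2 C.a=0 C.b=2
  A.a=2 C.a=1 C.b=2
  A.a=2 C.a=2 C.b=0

outcome vector order: (A.a,C.a,C.b)
SC: 9 outcomes — {0/0/0, 0/0/2, 0/1/2, 0/2/2, 2/0/0, 2/0/2, 2/1/2, 2/2/0, 2/2/2}
SC∖claimed = {2/2/2}

missing: A.a=2 C.a=2 C.b=2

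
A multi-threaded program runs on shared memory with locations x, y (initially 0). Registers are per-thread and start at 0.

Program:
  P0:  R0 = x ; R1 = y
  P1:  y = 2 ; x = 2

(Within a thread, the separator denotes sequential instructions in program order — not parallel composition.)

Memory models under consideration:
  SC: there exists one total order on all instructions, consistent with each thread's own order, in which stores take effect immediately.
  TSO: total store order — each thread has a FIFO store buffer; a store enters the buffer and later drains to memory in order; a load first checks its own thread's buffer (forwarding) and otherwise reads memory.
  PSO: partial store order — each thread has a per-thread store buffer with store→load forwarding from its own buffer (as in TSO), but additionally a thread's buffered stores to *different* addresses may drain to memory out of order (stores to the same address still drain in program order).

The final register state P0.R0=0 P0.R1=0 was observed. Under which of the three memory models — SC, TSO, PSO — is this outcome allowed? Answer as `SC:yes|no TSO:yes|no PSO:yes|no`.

outcome vector order: (P0.R0,P0.R1)
under SC → 0/0; 0/2; 2/2
under TSO → 0/0; 0/2; 2/2
under PSO → 0/0; 0/2; 2/0; 2/2
target 0/0 ∈ {SC,TSO,PSO}

SC:yes TSO:yes PSO:yes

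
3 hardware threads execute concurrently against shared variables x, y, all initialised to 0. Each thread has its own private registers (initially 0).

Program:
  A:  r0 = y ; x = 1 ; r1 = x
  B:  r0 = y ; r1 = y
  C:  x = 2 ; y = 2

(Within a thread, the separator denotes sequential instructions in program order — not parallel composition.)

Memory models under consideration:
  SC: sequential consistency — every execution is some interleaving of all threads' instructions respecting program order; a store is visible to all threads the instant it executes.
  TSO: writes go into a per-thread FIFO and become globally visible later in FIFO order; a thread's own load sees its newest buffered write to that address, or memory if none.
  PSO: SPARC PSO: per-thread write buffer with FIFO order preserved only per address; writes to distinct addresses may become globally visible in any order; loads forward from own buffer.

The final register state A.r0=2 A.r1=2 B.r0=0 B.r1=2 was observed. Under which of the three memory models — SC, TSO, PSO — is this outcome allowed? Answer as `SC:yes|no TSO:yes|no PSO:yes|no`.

outcome vector order: (A.r0,A.r1,B.r0,B.r1)
SC: 9 outcomes — {0/1/0/0; 0/1/0/2; 0/1/2/2; 0/2/0/0; 0/2/0/2; 0/2/2/2; 2/1/0/0; 2/1/0/2; 2/1/2/2}
TSO: 9 outcomes — {0/1/0/0; 0/1/0/2; 0/1/2/2; 0/2/0/0; 0/2/0/2; 0/2/2/2; 2/1/0/0; 2/1/0/2; 2/1/2/2}
PSO: 12 outcomes — {0/1/0/0; 0/1/0/2; 0/1/2/2; 0/2/0/0; 0/2/0/2; 0/2/2/2; 2/1/0/0; 2/1/0/2; 2/1/2/2; 2/2/0/0; 2/2/0/2; 2/2/2/2}
target 2/2/0/2 ∈ {PSO}

SC:no TSO:no PSO:yes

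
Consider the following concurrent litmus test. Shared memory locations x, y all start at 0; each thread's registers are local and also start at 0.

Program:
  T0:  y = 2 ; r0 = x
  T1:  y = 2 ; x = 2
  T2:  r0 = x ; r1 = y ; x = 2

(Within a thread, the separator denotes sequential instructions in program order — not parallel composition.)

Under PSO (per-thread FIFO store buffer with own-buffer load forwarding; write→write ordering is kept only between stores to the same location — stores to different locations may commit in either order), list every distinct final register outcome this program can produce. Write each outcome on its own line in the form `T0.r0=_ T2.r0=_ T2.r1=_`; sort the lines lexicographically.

T0.r0=0 T2.r0=0 T2.r1=0
T0.r0=0 T2.r0=0 T2.r1=2
T0.r0=0 T2.r0=2 T2.r1=0
T0.r0=0 T2.r0=2 T2.r1=2
T0.r0=2 T2.r0=0 T2.r1=0
T0.r0=2 T2.r0=0 T2.r1=2
T0.r0=2 T2.r0=2 T2.r1=0
T0.r0=2 T2.r0=2 T2.r1=2

outcome vector order: (T0.r0,T2.r0,T2.r1)
|PSO outcomes| = 8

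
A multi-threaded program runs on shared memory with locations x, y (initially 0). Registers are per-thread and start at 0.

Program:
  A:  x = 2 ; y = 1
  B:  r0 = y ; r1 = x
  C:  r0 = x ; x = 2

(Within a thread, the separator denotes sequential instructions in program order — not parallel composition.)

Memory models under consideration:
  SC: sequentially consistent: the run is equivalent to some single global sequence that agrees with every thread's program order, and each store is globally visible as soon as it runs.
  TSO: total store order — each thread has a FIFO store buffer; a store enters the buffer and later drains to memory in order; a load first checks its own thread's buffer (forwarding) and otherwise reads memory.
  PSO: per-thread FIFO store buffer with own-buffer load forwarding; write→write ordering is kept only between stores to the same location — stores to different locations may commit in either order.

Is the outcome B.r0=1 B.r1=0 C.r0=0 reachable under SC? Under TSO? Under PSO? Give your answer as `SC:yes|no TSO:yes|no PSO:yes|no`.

outcome vector order: (B.r0,B.r1,C.r0)
SC: 6 outcomes — {000; 002; 020; 022; 120; 122}
TSO: 6 outcomes — {000; 002; 020; 022; 120; 122}
PSO: 8 outcomes — {000; 002; 020; 022; 100; 102; 120; 122}
target 100 ∈ {PSO}

SC:no TSO:no PSO:yes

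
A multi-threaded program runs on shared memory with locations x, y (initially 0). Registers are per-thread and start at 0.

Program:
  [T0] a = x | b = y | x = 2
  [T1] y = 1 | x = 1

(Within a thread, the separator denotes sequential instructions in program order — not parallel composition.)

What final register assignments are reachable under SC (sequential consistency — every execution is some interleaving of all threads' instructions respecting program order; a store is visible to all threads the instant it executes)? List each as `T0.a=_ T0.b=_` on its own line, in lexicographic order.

T0.a=0 T0.b=0
T0.a=0 T0.b=1
T0.a=1 T0.b=1

outcome vector order: (T0.a,T0.b)
|SC outcomes| = 3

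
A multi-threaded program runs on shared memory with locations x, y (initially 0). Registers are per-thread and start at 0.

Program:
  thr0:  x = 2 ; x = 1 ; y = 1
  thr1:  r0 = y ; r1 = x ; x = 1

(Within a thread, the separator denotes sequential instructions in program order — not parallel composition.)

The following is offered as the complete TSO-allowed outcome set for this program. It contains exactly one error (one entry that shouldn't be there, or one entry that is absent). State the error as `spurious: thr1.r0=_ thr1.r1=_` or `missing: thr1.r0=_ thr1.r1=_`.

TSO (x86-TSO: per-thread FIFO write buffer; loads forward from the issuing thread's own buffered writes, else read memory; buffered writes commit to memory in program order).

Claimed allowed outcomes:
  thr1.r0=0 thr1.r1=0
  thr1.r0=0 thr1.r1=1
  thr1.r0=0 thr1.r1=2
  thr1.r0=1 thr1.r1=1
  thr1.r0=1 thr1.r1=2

outcome vector order: (thr1.r0,thr1.r1)
[TSO] allowed = {<0 0> <0 1> <0 2> <1 1>}
claimed∖TSO = {<1 2>}

spurious: thr1.r0=1 thr1.r1=2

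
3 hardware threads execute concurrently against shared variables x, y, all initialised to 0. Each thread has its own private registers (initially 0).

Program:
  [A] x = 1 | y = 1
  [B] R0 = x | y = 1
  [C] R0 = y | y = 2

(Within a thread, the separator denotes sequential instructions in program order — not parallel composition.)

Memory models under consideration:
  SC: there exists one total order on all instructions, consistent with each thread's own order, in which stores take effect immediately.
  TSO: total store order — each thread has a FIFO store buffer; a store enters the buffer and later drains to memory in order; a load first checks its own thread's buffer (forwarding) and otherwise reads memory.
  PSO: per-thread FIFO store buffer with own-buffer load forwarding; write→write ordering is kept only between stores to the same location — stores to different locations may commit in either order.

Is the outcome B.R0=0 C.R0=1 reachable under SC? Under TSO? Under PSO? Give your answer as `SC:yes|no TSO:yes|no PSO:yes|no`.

SC:yes TSO:yes PSO:yes

outcome vector order: (B.R0,C.R0)
[SC] allowed = {0/0; 0/1; 1/0; 1/1}
[TSO] allowed = {0/0; 0/1; 1/0; 1/1}
[PSO] allowed = {0/0; 0/1; 1/0; 1/1}
target 0/1 ∈ {SC,TSO,PSO}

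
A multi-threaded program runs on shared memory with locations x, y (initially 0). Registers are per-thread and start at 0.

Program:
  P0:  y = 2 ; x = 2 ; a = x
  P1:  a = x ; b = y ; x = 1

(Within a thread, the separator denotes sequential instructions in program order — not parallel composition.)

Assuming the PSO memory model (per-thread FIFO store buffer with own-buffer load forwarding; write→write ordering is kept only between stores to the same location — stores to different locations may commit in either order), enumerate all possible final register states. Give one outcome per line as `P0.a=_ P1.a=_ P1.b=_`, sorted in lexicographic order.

P0.a=1 P1.a=0 P1.b=0
P0.a=1 P1.a=0 P1.b=2
P0.a=1 P1.a=2 P1.b=0
P0.a=1 P1.a=2 P1.b=2
P0.a=2 P1.a=0 P1.b=0
P0.a=2 P1.a=0 P1.b=2
P0.a=2 P1.a=2 P1.b=0
P0.a=2 P1.a=2 P1.b=2

outcome vector order: (P0.a,P1.a,P1.b)
|PSO outcomes| = 8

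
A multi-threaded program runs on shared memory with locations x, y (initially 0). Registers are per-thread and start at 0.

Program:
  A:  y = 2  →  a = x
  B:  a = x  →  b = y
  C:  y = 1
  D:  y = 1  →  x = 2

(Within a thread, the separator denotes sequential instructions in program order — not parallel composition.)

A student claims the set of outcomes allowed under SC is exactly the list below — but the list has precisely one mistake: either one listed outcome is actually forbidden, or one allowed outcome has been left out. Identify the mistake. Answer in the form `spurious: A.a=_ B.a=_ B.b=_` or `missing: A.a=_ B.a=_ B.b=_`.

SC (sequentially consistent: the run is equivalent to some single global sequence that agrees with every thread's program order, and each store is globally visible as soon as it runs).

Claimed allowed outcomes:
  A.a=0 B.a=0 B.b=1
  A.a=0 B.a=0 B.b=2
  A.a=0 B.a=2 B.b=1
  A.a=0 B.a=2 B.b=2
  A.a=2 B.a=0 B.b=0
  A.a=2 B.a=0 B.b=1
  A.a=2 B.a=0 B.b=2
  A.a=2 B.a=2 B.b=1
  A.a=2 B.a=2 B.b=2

missing: A.a=0 B.a=0 B.b=0

outcome vector order: (A.a,B.a,B.b)
SC (10): 0/0/0, 0/0/1, 0/0/2, 0/2/1, 0/2/2, 2/0/0, 2/0/1, 2/0/2, 2/2/1, 2/2/2
SC∖claimed = {0/0/0}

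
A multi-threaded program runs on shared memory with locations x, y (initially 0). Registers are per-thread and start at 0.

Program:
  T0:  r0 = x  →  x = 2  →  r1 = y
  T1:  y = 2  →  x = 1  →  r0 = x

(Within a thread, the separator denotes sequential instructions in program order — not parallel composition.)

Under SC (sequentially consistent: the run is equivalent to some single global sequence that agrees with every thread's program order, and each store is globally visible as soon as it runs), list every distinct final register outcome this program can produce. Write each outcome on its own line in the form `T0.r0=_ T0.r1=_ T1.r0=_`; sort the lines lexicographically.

outcome vector order: (T0.r0,T0.r1,T1.r0)
|SC outcomes| = 5

T0.r0=0 T0.r1=0 T1.r0=1
T0.r0=0 T0.r1=2 T1.r0=1
T0.r0=0 T0.r1=2 T1.r0=2
T0.r0=1 T0.r1=2 T1.r0=1
T0.r0=1 T0.r1=2 T1.r0=2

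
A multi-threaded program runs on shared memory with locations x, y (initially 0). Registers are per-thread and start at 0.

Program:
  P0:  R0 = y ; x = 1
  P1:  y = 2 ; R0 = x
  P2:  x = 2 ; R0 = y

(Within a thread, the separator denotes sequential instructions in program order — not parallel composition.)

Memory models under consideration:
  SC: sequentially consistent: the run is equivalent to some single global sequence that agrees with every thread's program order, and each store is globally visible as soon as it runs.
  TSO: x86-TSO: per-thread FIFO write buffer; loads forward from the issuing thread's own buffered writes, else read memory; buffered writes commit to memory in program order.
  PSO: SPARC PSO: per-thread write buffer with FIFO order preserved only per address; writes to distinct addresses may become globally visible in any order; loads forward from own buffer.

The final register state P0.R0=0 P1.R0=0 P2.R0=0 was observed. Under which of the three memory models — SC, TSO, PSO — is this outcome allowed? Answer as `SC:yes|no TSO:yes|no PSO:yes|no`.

SC:no TSO:yes PSO:yes

outcome vector order: (P0.R0,P1.R0,P2.R0)
SC (10): 0/0/2, 0/1/0, 0/1/2, 0/2/0, 0/2/2, 2/0/2, 2/1/0, 2/1/2, 2/2/0, 2/2/2
TSO (12): 0/0/0, 0/0/2, 0/1/0, 0/1/2, 0/2/0, 0/2/2, 2/0/0, 2/0/2, 2/1/0, 2/1/2, 2/2/0, 2/2/2
PSO (12): 0/0/0, 0/0/2, 0/1/0, 0/1/2, 0/2/0, 0/2/2, 2/0/0, 2/0/2, 2/1/0, 2/1/2, 2/2/0, 2/2/2
target 0/0/0 ∈ {TSO,PSO}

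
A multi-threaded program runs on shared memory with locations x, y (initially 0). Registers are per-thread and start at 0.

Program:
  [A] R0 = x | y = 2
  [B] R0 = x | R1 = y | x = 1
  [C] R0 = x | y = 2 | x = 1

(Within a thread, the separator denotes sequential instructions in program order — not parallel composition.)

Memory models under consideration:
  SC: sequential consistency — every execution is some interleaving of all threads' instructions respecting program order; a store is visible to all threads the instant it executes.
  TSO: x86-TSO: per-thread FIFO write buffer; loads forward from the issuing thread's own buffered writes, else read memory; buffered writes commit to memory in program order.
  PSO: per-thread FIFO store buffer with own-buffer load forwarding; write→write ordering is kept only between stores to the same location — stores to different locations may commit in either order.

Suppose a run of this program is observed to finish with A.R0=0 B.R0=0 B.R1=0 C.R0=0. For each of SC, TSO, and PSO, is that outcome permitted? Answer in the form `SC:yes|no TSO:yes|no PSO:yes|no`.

SC:yes TSO:yes PSO:yes

outcome vector order: (A.R0,B.R0,B.R1,C.R0)
[SC] allowed = {0000, 0001, 0020, 0021, 0120, 1000, 1001, 1020, 1120}
[TSO] allowed = {0000, 0001, 0020, 0021, 0120, 1000, 1001, 1020, 1120}
[PSO] allowed = {0000, 0001, 0020, 0021, 0100, 0120, 1000, 1001, 1020, 1100, 1120}
target 0000 ∈ {SC,TSO,PSO}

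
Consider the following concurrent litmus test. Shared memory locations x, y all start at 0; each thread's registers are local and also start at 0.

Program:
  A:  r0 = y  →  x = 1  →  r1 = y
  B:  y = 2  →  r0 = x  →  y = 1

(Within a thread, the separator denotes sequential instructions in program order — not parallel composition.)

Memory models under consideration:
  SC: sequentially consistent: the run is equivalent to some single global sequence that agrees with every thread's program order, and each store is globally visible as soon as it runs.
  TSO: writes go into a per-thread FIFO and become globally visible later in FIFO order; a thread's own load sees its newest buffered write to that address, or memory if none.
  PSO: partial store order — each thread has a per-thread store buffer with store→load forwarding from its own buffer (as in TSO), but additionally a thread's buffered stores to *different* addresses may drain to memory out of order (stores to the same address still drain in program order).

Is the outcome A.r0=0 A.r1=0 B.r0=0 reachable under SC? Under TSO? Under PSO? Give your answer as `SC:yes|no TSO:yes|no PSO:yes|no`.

outcome vector order: (A.r0,A.r1,B.r0)
under SC → 0/0/1 0/1/0 0/1/1 0/2/0 0/2/1 1/1/0 2/1/0 2/1/1 2/2/0 2/2/1
under TSO → 0/0/0 0/0/1 0/1/0 0/1/1 0/2/0 0/2/1 1/1/0 2/1/0 2/1/1 2/2/0 2/2/1
under PSO → 0/0/0 0/0/1 0/1/0 0/1/1 0/2/0 0/2/1 1/1/0 2/1/0 2/1/1 2/2/0 2/2/1
target 0/0/0 ∈ {TSO,PSO}

SC:no TSO:yes PSO:yes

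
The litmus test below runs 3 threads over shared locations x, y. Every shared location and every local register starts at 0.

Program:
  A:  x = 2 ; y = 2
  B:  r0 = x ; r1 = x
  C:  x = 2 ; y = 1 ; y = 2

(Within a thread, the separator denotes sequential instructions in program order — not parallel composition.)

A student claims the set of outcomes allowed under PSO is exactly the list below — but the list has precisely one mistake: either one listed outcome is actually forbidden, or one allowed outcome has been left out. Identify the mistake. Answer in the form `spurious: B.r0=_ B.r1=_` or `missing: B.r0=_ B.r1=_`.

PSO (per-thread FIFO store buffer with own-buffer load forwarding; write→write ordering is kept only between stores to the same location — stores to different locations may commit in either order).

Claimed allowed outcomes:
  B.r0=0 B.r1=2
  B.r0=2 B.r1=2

outcome vector order: (B.r0,B.r1)
under PSO → (0,0), (0,2), (2,2)
PSO∖claimed = {(0,0)}

missing: B.r0=0 B.r1=0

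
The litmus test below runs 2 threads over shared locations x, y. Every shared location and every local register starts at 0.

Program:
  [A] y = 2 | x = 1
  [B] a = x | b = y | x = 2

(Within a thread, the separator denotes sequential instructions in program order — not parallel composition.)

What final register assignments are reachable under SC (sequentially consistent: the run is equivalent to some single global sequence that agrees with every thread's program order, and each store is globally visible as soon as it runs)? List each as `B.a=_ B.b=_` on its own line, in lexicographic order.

outcome vector order: (B.a,B.b)
|SC outcomes| = 3

B.a=0 B.b=0
B.a=0 B.b=2
B.a=1 B.b=2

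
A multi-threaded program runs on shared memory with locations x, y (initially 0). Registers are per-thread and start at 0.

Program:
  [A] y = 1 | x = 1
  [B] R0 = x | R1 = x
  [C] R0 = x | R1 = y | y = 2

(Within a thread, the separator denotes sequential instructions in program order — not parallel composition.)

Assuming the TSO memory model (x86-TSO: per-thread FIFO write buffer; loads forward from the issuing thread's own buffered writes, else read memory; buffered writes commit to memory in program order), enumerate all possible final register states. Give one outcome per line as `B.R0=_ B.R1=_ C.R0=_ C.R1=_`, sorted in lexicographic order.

outcome vector order: (B.R0,B.R1,C.R0,C.R1)
|TSO outcomes| = 9

B.R0=0 B.R1=0 C.R0=0 C.R1=0
B.R0=0 B.R1=0 C.R0=0 C.R1=1
B.R0=0 B.R1=0 C.R0=1 C.R1=1
B.R0=0 B.R1=1 C.R0=0 C.R1=0
B.R0=0 B.R1=1 C.R0=0 C.R1=1
B.R0=0 B.R1=1 C.R0=1 C.R1=1
B.R0=1 B.R1=1 C.R0=0 C.R1=0
B.R0=1 B.R1=1 C.R0=0 C.R1=1
B.R0=1 B.R1=1 C.R0=1 C.R1=1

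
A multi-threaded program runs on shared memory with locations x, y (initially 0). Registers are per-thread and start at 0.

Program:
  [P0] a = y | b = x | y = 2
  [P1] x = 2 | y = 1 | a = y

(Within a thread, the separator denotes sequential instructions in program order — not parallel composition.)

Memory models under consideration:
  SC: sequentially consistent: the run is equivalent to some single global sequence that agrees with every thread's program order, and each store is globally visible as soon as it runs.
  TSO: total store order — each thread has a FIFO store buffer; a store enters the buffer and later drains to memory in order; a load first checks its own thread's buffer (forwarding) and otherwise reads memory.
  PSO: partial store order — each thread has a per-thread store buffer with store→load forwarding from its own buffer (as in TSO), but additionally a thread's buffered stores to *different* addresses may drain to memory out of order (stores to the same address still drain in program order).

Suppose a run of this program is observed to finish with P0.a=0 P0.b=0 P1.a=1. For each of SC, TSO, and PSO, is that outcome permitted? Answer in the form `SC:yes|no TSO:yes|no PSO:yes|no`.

outcome vector order: (P0.a,P0.b,P1.a)
under SC → (0,0,1) (0,0,2) (0,2,1) (0,2,2) (1,2,1) (1,2,2)
under TSO → (0,0,1) (0,0,2) (0,2,1) (0,2,2) (1,2,1) (1,2,2)
under PSO → (0,0,1) (0,0,2) (0,2,1) (0,2,2) (1,0,1) (1,0,2) (1,2,1) (1,2,2)
target (0,0,1) ∈ {SC,TSO,PSO}

SC:yes TSO:yes PSO:yes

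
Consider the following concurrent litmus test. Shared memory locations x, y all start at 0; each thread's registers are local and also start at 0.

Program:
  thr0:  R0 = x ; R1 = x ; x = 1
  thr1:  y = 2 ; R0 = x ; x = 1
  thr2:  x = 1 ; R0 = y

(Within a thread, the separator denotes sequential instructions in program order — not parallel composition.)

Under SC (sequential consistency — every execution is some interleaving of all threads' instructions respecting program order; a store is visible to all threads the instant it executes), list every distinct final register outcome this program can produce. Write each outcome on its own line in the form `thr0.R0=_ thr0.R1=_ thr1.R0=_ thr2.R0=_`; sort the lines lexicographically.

thr0.R0=0 thr0.R1=0 thr1.R0=0 thr2.R0=2
thr0.R0=0 thr0.R1=0 thr1.R0=1 thr2.R0=0
thr0.R0=0 thr0.R1=0 thr1.R0=1 thr2.R0=2
thr0.R0=0 thr0.R1=1 thr1.R0=0 thr2.R0=2
thr0.R0=0 thr0.R1=1 thr1.R0=1 thr2.R0=0
thr0.R0=0 thr0.R1=1 thr1.R0=1 thr2.R0=2
thr0.R0=1 thr0.R1=1 thr1.R0=0 thr2.R0=2
thr0.R0=1 thr0.R1=1 thr1.R0=1 thr2.R0=0
thr0.R0=1 thr0.R1=1 thr1.R0=1 thr2.R0=2

outcome vector order: (thr0.R0,thr0.R1,thr1.R0,thr2.R0)
|SC outcomes| = 9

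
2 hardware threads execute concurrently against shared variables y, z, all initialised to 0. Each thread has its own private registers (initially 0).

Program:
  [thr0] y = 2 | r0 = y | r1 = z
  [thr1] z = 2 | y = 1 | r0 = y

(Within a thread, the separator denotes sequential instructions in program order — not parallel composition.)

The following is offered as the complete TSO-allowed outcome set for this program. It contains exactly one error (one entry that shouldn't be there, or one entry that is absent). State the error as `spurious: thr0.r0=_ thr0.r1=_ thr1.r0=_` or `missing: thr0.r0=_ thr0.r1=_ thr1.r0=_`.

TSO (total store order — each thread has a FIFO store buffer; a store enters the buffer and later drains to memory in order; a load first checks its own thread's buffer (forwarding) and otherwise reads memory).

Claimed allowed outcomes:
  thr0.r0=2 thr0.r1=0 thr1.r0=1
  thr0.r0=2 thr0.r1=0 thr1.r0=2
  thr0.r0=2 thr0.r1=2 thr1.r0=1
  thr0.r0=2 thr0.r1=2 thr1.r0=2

outcome vector order: (thr0.r0,thr0.r1,thr1.r0)
under TSO → 1/2/1 2/0/1 2/0/2 2/2/1 2/2/2
TSO∖claimed = {1/2/1}

missing: thr0.r0=1 thr0.r1=2 thr1.r0=1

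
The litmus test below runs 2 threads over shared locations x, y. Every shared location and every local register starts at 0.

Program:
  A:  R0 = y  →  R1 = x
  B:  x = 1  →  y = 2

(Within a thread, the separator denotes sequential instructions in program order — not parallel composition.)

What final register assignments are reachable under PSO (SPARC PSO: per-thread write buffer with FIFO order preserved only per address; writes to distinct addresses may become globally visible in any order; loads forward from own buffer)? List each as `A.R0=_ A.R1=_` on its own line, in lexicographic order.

outcome vector order: (A.R0,A.R1)
|PSO outcomes| = 4

A.R0=0 A.R1=0
A.R0=0 A.R1=1
A.R0=2 A.R1=0
A.R0=2 A.R1=1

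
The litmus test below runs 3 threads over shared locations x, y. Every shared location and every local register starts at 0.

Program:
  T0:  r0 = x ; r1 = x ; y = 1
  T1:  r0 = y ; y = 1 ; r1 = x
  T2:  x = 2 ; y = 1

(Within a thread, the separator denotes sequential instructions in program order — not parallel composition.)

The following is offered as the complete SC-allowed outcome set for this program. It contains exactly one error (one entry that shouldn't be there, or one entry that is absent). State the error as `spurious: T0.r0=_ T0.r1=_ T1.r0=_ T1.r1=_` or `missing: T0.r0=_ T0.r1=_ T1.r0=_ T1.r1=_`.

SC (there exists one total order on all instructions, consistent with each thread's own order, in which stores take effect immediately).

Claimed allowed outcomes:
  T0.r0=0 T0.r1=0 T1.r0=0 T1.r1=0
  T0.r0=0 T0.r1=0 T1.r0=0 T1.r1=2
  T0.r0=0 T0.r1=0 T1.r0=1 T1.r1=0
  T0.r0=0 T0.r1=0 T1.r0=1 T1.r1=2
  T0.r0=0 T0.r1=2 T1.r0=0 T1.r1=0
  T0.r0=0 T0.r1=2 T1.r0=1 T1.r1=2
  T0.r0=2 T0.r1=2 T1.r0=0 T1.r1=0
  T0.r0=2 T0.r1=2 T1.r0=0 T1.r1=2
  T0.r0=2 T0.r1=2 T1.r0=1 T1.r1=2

missing: T0.r0=0 T0.r1=2 T1.r0=0 T1.r1=2

outcome vector order: (T0.r0,T0.r1,T1.r0,T1.r1)
under SC → <0 0 0 0> <0 0 0 2> <0 0 1 0> <0 0 1 2> <0 2 0 0> <0 2 0 2> <0 2 1 2> <2 2 0 0> <2 2 0 2> <2 2 1 2>
SC∖claimed = {<0 2 0 2>}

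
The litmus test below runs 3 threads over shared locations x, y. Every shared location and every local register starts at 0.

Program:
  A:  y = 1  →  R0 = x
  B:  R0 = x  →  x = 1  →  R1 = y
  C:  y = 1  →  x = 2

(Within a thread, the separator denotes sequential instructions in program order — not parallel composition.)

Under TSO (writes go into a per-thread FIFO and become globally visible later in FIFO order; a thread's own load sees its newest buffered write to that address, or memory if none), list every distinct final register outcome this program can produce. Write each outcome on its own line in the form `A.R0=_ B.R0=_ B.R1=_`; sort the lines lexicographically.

outcome vector order: (A.R0,B.R0,B.R1)
|TSO outcomes| = 9

A.R0=0 B.R0=0 B.R1=0
A.R0=0 B.R0=0 B.R1=1
A.R0=0 B.R0=2 B.R1=1
A.R0=1 B.R0=0 B.R1=0
A.R0=1 B.R0=0 B.R1=1
A.R0=1 B.R0=2 B.R1=1
A.R0=2 B.R0=0 B.R1=0
A.R0=2 B.R0=0 B.R1=1
A.R0=2 B.R0=2 B.R1=1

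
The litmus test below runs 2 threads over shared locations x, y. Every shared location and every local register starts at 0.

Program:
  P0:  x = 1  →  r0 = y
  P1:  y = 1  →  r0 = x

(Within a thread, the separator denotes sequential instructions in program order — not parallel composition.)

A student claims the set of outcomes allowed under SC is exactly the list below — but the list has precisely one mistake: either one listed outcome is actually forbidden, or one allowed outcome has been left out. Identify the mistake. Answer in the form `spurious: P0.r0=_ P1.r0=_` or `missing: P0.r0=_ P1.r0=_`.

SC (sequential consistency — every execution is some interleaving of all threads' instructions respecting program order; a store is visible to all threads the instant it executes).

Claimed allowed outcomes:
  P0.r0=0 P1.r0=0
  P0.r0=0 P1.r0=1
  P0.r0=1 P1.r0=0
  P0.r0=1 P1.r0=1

spurious: P0.r0=0 P1.r0=0

outcome vector order: (P0.r0,P1.r0)
SC: 3 outcomes — {<0 1>; <1 0>; <1 1>}
claimed∖SC = {<0 0>}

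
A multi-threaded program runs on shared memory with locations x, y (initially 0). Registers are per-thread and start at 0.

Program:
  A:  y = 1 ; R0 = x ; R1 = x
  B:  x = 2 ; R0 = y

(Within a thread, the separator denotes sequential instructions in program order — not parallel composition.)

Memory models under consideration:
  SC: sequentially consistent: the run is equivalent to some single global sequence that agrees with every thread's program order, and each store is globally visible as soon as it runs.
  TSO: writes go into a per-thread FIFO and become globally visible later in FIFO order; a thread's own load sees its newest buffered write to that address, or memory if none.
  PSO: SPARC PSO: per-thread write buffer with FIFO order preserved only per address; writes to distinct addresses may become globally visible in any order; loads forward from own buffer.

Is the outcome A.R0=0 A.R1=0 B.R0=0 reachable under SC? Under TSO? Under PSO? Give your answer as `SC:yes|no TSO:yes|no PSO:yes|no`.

SC:no TSO:yes PSO:yes

outcome vector order: (A.R0,A.R1,B.R0)
[SC] allowed = {(0,0,1); (0,2,1); (2,2,0); (2,2,1)}
[TSO] allowed = {(0,0,0); (0,0,1); (0,2,0); (0,2,1); (2,2,0); (2,2,1)}
[PSO] allowed = {(0,0,0); (0,0,1); (0,2,0); (0,2,1); (2,2,0); (2,2,1)}
target (0,0,0) ∈ {TSO,PSO}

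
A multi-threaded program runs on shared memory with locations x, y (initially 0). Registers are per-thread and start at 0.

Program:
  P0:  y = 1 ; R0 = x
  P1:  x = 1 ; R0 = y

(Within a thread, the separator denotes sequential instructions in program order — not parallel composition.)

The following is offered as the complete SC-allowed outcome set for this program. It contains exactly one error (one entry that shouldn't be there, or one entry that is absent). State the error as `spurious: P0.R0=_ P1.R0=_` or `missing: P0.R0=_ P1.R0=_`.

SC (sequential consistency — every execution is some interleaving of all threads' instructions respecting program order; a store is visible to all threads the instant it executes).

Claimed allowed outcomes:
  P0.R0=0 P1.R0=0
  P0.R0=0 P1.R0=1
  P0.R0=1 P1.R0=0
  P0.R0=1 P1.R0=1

spurious: P0.R0=0 P1.R0=0

outcome vector order: (P0.R0,P1.R0)
[SC] allowed = {0/1; 1/0; 1/1}
claimed∖SC = {0/0}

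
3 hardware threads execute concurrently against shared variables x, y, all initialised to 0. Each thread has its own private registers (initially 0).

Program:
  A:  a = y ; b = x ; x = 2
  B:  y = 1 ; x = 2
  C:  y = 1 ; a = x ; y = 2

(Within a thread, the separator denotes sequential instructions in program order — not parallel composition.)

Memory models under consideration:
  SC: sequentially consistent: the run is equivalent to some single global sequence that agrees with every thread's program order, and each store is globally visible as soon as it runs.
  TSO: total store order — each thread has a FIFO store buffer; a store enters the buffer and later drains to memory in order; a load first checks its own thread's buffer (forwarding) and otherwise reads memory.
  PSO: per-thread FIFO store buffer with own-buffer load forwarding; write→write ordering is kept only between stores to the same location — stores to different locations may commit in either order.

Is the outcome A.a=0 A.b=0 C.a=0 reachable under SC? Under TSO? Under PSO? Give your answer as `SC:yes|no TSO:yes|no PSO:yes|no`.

SC:yes TSO:yes PSO:yes

outcome vector order: (A.a,A.b,C.a)
SC (11): 0/0/0, 0/0/2, 0/2/0, 0/2/2, 1/0/0, 1/0/2, 1/2/0, 1/2/2, 2/0/0, 2/2/0, 2/2/2
TSO (11): 0/0/0, 0/0/2, 0/2/0, 0/2/2, 1/0/0, 1/0/2, 1/2/0, 1/2/2, 2/0/0, 2/2/0, 2/2/2
PSO (11): 0/0/0, 0/0/2, 0/2/0, 0/2/2, 1/0/0, 1/0/2, 1/2/0, 1/2/2, 2/0/0, 2/2/0, 2/2/2
target 0/0/0 ∈ {SC,TSO,PSO}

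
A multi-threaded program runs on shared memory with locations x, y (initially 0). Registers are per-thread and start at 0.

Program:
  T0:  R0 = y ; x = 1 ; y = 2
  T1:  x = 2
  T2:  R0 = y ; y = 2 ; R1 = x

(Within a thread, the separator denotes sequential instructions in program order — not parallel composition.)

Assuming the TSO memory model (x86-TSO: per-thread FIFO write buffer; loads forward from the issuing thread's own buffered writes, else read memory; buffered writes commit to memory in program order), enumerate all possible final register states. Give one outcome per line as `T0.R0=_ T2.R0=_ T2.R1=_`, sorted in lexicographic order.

T0.R0=0 T2.R0=0 T2.R1=0
T0.R0=0 T2.R0=0 T2.R1=1
T0.R0=0 T2.R0=0 T2.R1=2
T0.R0=0 T2.R0=2 T2.R1=1
T0.R0=0 T2.R0=2 T2.R1=2
T0.R0=2 T2.R0=0 T2.R1=0
T0.R0=2 T2.R0=0 T2.R1=1
T0.R0=2 T2.R0=0 T2.R1=2

outcome vector order: (T0.R0,T2.R0,T2.R1)
|TSO outcomes| = 8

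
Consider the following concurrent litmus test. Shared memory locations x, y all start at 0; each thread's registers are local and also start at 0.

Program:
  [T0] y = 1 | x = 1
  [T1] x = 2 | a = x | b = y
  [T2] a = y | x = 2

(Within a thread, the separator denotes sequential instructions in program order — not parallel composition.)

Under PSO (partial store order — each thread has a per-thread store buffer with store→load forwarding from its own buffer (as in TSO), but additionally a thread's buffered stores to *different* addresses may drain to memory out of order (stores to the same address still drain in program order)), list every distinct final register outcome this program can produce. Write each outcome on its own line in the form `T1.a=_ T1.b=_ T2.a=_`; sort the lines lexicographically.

T1.a=1 T1.b=0 T2.a=0
T1.a=1 T1.b=0 T2.a=1
T1.a=1 T1.b=1 T2.a=0
T1.a=1 T1.b=1 T2.a=1
T1.a=2 T1.b=0 T2.a=0
T1.a=2 T1.b=0 T2.a=1
T1.a=2 T1.b=1 T2.a=0
T1.a=2 T1.b=1 T2.a=1

outcome vector order: (T1.a,T1.b,T2.a)
|PSO outcomes| = 8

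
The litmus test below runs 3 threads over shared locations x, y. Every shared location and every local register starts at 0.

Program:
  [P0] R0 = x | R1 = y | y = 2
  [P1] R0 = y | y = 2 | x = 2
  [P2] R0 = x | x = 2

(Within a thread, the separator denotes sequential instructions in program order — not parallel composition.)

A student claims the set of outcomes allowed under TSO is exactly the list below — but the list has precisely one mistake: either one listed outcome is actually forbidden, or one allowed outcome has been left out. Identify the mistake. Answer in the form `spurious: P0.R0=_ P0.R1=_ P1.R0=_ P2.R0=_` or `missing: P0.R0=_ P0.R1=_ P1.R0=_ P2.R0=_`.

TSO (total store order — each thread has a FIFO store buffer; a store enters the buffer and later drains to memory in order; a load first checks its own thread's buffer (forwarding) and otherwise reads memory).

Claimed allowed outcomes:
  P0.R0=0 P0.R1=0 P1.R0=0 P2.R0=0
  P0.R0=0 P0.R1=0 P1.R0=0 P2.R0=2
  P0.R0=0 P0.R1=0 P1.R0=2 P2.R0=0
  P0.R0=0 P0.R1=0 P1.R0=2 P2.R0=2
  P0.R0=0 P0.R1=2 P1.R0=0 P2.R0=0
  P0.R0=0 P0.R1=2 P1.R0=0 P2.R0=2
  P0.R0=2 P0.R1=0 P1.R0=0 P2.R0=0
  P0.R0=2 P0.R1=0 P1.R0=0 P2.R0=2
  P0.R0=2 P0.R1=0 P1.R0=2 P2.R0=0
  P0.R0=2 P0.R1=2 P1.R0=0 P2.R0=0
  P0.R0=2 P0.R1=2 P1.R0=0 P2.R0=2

outcome vector order: (P0.R0,P0.R1,P1.R0,P2.R0)
[TSO] allowed = {0/0/0/0 0/0/0/2 0/0/2/0 0/0/2/2 0/2/0/0 0/2/0/2 2/0/0/0 2/0/2/0 2/2/0/0 2/2/0/2}
claimed∖TSO = {2/0/0/2}

spurious: P0.R0=2 P0.R1=0 P1.R0=0 P2.R0=2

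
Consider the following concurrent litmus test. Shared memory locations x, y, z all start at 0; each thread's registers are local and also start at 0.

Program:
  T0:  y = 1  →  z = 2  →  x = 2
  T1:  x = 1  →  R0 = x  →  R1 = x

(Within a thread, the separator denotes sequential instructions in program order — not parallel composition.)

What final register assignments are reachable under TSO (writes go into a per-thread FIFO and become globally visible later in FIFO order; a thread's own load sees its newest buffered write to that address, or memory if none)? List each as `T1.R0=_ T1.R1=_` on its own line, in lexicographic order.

outcome vector order: (T1.R0,T1.R1)
|TSO outcomes| = 3

T1.R0=1 T1.R1=1
T1.R0=1 T1.R1=2
T1.R0=2 T1.R1=2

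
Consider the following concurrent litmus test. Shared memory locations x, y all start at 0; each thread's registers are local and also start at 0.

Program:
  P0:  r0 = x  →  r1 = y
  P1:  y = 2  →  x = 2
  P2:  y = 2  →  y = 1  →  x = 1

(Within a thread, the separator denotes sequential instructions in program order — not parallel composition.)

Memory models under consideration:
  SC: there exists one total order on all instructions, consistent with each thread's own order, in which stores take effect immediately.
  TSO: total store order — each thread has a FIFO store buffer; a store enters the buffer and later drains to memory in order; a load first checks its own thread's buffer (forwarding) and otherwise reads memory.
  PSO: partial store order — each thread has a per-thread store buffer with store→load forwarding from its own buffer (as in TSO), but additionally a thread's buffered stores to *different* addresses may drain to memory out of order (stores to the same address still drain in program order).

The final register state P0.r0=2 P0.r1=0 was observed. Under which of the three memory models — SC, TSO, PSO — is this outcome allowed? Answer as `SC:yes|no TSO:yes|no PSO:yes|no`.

SC:no TSO:no PSO:yes

outcome vector order: (P0.r0,P0.r1)
SC: 7 outcomes — {(0,0), (0,1), (0,2), (1,1), (1,2), (2,1), (2,2)}
TSO: 7 outcomes — {(0,0), (0,1), (0,2), (1,1), (1,2), (2,1), (2,2)}
PSO: 9 outcomes — {(0,0), (0,1), (0,2), (1,0), (1,1), (1,2), (2,0), (2,1), (2,2)}
target (2,0) ∈ {PSO}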